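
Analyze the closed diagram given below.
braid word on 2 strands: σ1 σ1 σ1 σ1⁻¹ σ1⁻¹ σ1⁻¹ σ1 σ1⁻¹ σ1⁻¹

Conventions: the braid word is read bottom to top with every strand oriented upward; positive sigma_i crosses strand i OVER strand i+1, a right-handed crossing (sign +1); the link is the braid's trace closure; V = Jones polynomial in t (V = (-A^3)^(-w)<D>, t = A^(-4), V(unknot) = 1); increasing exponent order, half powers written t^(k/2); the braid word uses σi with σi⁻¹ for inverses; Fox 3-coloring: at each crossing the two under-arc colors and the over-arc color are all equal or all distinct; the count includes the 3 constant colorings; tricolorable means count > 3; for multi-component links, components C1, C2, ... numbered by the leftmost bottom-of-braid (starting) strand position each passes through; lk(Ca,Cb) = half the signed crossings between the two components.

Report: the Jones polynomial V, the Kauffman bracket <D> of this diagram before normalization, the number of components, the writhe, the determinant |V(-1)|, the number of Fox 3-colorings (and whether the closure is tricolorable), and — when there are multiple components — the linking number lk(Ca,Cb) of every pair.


Jones polynomial: V(t) = 1
<D> = -A^-3; writhe -1
components 1, writhe -1 (9 crossings)
3-colorings: 3 of 3^9, det 1 — not tricolorable
note: w = -1 shifts under R1 moves; the (-A^3)^(1) factor cancels that in V


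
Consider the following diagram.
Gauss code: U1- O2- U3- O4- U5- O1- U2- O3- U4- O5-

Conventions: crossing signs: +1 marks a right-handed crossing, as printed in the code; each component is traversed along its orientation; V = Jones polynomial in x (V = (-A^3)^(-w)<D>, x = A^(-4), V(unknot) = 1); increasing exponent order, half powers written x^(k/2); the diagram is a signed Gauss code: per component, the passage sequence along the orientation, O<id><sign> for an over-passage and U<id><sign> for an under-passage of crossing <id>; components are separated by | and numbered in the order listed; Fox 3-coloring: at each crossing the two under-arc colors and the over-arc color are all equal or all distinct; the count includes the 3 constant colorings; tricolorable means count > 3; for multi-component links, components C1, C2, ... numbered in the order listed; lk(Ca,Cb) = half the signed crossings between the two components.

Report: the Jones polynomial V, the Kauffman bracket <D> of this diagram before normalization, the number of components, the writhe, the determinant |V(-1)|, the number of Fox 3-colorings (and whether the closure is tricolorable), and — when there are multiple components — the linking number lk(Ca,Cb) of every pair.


Jones polynomial: V(x) = -x^-7 + x^-6 - x^-5 + x^-4 + x^-2
<D> = -A^-7 - A + A^5 - A^9 + A^13; writhe -5
components 1, writhe -5 (5 crossings)
3-colorings: 3 of 3^5, det 5 — not tricolorable
note: w = -5 shifts under R1 moves; the (-A^3)^(5) factor cancels that in V


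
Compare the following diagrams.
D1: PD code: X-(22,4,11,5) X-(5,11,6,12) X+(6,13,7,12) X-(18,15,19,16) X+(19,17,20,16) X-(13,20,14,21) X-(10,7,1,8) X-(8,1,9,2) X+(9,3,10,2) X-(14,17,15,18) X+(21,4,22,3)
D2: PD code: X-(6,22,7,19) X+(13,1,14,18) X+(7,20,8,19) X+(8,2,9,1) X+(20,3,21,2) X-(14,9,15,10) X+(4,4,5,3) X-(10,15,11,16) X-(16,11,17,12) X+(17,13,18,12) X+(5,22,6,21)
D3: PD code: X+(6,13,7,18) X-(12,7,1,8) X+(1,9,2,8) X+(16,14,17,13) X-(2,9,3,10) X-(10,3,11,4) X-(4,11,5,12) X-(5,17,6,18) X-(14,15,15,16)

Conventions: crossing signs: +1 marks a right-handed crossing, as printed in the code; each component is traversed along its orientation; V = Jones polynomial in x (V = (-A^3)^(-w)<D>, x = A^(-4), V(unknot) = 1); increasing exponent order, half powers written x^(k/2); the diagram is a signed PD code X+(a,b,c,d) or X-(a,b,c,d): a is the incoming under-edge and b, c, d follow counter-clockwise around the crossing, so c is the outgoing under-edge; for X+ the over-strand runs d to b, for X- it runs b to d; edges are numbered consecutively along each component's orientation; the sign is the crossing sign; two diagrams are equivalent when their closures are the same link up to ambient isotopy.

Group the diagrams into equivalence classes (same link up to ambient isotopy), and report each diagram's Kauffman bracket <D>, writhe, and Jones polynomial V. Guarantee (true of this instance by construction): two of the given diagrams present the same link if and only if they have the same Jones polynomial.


grouping into links: {D1} | {D2} | {D3}
V(D1) = -x^(-1/2) - x^(1/2)  (w -3, c 11, <D> = A^-11 + A^-7)
V(D2) = -x^(1/2) - x^(5/2)  [11 crossings, <D> = A^-1 + A^7, w = +3]
D3 (bracket A^-7 + A^-3 + A - A^9; 9 crossings at w = -3): V = x^(-9/2) - x^(-5/2) - x^(-3/2) - x^(-1/2)
why: V(x) takes 3 values over 3 diagrams, fixing the grouping


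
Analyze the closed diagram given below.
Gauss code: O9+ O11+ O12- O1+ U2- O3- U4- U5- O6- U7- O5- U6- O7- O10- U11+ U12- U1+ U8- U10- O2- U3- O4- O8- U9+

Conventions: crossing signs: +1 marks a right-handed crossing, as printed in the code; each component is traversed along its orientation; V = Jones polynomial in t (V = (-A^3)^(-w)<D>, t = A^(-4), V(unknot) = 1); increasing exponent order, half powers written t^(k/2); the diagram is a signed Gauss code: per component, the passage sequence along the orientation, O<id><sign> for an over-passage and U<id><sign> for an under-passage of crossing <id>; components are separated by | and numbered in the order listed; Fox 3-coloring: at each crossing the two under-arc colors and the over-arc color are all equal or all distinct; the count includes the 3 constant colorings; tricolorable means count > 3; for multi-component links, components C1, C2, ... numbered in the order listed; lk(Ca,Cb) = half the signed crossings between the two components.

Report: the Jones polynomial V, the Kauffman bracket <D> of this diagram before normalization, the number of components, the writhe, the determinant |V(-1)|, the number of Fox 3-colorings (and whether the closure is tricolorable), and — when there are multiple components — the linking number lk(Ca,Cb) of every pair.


V = t^-8 - 2t^-7 + t^-6 - 2t^-5 + 2t^-4 + t^-2
<D> = A^-10 + 2A^-2 - 2A^2 + A^6 - 2A^10 + A^14 (w = -6)
1 component over 12 crossings, w = -6
27 Fox colorings among 3^12, |V(-1)| = 9: tricolorable
why: w = -6 shifts under R1 moves; the (-A^3)^(6) factor cancels that in V


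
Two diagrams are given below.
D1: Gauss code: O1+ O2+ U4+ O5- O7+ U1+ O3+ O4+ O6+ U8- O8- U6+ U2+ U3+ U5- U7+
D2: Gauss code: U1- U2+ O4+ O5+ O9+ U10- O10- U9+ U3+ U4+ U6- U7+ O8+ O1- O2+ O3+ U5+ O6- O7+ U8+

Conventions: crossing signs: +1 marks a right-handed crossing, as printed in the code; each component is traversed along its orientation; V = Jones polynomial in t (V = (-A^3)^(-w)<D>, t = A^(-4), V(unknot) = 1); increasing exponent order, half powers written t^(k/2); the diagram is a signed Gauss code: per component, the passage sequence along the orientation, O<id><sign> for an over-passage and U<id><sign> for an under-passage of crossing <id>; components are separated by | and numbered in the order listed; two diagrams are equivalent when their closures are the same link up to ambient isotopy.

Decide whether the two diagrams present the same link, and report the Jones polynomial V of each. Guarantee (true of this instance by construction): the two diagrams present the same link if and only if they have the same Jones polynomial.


equivalent: yes
D1 (bracket -A^-4 + 1 + A^8; 8 crossings at w = +4): V = t + t^3 - t^4
V(D2) = t + t^3 - t^4  (w +4, c 10, <D> = -A^-4 + 1 + A^8)
key observation: Reidemeister moves carry D1 (8 crossings) to D2 (10)


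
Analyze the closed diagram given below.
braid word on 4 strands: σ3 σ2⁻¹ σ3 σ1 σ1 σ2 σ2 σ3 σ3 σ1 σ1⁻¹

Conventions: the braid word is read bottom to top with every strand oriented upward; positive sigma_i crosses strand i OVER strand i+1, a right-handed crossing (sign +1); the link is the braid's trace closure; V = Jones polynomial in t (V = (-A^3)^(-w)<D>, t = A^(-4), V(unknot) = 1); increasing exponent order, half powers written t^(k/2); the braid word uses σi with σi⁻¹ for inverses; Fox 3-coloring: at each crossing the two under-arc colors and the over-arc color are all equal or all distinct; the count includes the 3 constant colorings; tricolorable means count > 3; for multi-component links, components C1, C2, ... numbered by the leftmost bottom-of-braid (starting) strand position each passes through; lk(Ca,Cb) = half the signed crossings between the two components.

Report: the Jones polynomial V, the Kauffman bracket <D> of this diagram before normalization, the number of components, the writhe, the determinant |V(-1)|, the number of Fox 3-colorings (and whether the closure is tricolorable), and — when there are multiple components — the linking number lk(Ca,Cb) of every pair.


V(t) = t^2 - t^3 + 3t^4 - 3t^5 + 4t^6 - 3t^7 + 3t^8 - t^9 + t^10
bracket: -A^-19 + A^-15 - 3A^-11 + 3A^-7 - 4A^-3 + 3A - 3A^5 + A^9 - A^13, w = +7
3 components, writhe +7, over 11 crossings
lk(C1,C2) = +1
linking number lk(C1,C3) = 0
lk(C2,C3): +3
det 20, colorings 3 of 3^11 — not tricolorable
observation: span 8 respects span(V) <= c + mu - 1 = 13 for this 3-component diagram


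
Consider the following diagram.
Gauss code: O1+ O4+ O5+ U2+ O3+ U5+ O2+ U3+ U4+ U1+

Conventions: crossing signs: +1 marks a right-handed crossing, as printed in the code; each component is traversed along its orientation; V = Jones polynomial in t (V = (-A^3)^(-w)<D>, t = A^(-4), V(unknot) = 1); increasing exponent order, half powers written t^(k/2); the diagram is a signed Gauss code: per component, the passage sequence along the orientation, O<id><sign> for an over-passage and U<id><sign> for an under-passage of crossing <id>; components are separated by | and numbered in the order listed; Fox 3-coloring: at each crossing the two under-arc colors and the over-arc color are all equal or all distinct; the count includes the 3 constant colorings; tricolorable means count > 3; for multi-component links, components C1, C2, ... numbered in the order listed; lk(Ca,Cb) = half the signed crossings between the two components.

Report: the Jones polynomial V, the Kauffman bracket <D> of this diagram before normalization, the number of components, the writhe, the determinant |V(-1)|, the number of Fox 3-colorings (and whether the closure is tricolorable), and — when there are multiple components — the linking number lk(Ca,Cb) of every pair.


Jones polynomial: V(t) = t + t^3 - t^4
<D> = A^-1 - A^3 - A^11; writhe +5
components 1, writhe +5 (5 crossings)
3-colorings: 9 of 3^5, det 3 — tricolorable
note: |V(-1)| = 3: so tricolorable, since 3 divides 3


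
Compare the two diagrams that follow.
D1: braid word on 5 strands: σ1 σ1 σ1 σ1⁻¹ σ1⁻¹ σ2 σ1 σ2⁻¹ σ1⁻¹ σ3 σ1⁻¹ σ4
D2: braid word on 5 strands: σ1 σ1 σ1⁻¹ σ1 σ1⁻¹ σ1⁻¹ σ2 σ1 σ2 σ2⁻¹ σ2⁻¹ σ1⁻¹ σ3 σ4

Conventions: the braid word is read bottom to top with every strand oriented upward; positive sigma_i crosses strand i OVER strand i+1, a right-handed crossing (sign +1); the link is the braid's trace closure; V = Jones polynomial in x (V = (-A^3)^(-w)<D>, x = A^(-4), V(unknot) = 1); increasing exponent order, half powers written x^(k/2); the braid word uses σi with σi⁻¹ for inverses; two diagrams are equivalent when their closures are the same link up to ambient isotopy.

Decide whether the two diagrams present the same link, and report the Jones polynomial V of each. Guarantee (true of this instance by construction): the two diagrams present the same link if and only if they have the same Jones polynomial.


same link: yes
V(D1) = 1  [12 crossings, <D> = A^6, w = +2]
V(D2) = 1  (w +2, c 14, <D> = A^6)
note: Markov moves rewrite D1 (12 crossings) into D2 (14)


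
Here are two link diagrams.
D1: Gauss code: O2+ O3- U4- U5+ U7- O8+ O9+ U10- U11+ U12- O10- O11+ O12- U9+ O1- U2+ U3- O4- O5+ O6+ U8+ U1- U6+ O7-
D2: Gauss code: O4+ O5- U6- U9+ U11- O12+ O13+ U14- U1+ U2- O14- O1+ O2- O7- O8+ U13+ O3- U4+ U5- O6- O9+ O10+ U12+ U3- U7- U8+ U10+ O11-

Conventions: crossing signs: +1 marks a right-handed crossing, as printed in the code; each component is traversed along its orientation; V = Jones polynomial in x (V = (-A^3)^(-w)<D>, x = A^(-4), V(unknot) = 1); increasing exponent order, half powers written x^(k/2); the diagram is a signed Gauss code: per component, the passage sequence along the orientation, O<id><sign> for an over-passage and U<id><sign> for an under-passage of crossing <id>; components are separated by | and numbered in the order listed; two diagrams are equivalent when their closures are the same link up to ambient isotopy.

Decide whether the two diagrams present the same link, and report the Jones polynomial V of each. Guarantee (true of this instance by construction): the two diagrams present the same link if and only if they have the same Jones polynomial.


equivalent: yes
V(D1) = 1  (w 0, c 12, <D> = 1)
V(D2) = 1  (w 0, c 14, <D> = 1)
why: from 12 to 14 crossings by R-moves: one link, two diagrams


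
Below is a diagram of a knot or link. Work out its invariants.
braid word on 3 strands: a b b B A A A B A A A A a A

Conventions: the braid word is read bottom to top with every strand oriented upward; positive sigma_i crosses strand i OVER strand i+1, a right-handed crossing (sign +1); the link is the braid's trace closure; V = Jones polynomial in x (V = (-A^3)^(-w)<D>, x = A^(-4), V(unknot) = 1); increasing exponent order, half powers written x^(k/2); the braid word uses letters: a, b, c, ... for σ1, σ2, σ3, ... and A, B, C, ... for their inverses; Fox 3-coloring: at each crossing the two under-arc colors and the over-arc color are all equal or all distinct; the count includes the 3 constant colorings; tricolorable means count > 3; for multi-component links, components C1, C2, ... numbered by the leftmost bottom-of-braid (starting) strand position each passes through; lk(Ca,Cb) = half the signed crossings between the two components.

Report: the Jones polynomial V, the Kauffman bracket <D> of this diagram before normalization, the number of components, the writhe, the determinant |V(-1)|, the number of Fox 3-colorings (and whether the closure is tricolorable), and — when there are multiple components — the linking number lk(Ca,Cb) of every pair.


Jones polynomial: V(x) = x^-8 - 2x^-7 + x^-6 - 2x^-5 + 2x^-4 + x^-2
<D> = A^-10 + 2A^-2 - 2A^2 + A^6 - 2A^10 + A^14; writhe -6
components 1, writhe -6 (14 crossings)
3-colorings: 27 of 3^14, det 9 — tricolorable
note: |V(-1)| = 9: so tricolorable, since 3 divides 9


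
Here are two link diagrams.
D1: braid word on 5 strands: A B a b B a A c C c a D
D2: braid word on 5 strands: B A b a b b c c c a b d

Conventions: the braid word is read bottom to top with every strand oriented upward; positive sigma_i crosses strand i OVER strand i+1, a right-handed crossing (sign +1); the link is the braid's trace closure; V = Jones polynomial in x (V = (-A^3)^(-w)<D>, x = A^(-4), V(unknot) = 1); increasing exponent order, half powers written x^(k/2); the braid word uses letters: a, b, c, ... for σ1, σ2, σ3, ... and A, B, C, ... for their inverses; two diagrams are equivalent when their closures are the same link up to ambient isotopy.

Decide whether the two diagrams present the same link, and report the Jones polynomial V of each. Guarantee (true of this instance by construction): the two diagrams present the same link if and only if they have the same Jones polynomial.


equivalent: no
V(D1) = 1  (w 0, c 12, <D> = 1)
V(D2) = x^2 + 2x^4 - 2x^5 + x^6 - 2x^7 + x^8  [12 crossings, <D> = A^-8 - 2A^-4 + 1 - 2A^4 + 2A^8 + A^16, w = +8]
key observation: 2 classes among 2 diagrams; unequal V(x) rules out equality


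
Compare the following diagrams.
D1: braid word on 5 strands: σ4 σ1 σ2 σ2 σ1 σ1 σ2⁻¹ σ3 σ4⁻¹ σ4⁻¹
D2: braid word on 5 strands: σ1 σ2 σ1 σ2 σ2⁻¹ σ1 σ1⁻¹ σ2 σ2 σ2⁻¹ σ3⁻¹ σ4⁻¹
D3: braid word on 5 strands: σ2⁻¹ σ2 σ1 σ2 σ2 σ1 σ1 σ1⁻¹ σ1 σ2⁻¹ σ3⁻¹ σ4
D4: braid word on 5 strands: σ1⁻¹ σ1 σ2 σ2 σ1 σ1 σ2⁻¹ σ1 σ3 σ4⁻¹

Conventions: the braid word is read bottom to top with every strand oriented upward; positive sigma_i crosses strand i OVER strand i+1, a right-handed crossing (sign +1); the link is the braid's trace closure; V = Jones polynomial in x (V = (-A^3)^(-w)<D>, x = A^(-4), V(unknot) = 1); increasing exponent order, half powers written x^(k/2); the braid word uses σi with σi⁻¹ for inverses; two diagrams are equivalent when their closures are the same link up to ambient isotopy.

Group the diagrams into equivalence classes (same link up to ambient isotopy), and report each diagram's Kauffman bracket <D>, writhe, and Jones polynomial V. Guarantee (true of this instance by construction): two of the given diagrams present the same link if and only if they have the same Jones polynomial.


grouping into links: {D1, D3, D4} | {D2}
V(D1) = x - x^2 + 2x^3 - x^4 + x^5 - x^6  (w +4, c 10, <D> = -A^-12 + A^-8 - A^-4 + 2 - A^4 + A^8)
V(D2) = x + x^3 - x^4  [12 crossings, <D> = -A^-10 + A^-6 + A^2, w = +2]
V(D3) = x - x^2 + 2x^3 - x^4 + x^5 - x^6  [12 crossings, <D> = -A^-12 + A^-8 - A^-4 + 2 - A^4 + A^8, w = +4]
D4 (bracket -A^-12 + A^-8 - A^-4 + 2 - A^4 + A^8; 10 crossings at w = +4): V = x - x^2 + 2x^3 - x^4 + x^5 - x^6
key observation: 2 values of V(x) split the 4 diagrams


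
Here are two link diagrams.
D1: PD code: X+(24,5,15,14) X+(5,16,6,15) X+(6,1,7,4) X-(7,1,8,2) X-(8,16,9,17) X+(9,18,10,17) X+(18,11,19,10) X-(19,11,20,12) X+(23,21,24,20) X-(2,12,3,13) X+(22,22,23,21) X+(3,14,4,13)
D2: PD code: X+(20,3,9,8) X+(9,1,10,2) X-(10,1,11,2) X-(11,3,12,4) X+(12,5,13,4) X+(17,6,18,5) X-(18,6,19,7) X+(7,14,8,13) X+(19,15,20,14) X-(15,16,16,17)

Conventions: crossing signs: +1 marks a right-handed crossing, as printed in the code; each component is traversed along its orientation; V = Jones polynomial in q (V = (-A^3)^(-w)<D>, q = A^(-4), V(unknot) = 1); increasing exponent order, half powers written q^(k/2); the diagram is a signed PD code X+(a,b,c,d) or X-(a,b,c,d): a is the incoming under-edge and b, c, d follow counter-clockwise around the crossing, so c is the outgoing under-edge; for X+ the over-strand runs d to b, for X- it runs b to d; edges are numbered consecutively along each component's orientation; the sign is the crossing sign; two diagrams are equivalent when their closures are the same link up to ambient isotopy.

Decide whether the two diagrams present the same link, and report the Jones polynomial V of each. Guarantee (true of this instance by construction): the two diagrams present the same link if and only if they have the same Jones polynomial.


equivalent: yes
D1 (bracket 1 + A^4 + A^8 + A^12; 12 crossings at w = +4): V = 1 + q + q^2 + q^3
V(D2) = 1 + q + q^2 + q^3  [10 crossings, <D> = A^-6 + A^-2 + A^2 + A^6, w = +2]
observation: from 12 to 10 crossings by R-moves: one link, two diagrams


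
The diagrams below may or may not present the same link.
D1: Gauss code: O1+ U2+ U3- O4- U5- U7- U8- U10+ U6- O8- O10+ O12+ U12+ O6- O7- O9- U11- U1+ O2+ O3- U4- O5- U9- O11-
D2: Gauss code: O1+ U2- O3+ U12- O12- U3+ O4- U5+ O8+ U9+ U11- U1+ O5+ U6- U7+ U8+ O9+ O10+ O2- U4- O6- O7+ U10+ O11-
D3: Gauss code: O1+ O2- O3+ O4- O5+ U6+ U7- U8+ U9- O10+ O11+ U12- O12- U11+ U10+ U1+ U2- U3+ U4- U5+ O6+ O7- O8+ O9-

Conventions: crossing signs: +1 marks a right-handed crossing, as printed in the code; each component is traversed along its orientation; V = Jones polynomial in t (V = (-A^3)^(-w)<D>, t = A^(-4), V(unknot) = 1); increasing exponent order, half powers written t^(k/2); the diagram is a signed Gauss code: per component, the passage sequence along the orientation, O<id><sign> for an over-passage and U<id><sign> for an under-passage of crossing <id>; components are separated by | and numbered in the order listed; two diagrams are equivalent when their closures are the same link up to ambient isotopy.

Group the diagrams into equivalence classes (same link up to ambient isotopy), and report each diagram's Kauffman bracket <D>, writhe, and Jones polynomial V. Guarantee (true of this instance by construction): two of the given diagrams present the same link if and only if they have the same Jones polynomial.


grouping into links: {D1} | {D2} | {D3}
V(D1) = -t^-4 + t^-3 + t^-1  (w -4, c 12, <D> = A^-8 + 1 - A^4)
V(D2) = t + t^3 - t^4  [12 crossings, <D> = -A^-10 + A^-6 + A^2, w = +2]
D3 (bracket A^6; 12 crossings at w = +2): V = 1
why: V(t) takes 3 values over 3 diagrams, fixing the grouping


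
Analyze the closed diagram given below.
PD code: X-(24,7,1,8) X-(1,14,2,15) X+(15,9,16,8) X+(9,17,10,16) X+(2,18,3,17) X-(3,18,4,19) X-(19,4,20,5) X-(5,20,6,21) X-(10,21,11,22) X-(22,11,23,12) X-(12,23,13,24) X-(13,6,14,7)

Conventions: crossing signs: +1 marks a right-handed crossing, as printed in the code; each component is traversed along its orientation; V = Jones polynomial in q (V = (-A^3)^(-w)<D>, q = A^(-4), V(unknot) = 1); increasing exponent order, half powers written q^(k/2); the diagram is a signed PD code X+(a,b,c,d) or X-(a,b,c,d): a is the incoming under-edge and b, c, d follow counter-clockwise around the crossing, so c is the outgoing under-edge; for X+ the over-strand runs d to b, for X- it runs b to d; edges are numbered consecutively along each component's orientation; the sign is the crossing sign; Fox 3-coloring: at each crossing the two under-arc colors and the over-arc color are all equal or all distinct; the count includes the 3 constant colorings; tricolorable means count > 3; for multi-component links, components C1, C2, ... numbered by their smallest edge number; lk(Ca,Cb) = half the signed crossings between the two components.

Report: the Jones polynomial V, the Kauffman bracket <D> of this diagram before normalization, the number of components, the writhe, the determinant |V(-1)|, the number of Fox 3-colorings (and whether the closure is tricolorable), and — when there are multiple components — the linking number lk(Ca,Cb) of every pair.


Jones polynomial: V(q) = -q^-9 + 2q^-8 - 3q^-7 + 3q^-6 - 3q^-5 + 3q^-4 - q^-3 + q^-2
<D> = A^-10 - A^-6 + 3A^-2 - 3A^2 + 3A^6 - 3A^10 + 2A^14 - A^18; writhe -6
components 1, writhe -6 (12 crossings)
3-colorings: 3 of 3^12, det 17 — not tricolorable
note: w = -6 shifts under R1 moves; the (-A^3)^(6) factor cancels that in V


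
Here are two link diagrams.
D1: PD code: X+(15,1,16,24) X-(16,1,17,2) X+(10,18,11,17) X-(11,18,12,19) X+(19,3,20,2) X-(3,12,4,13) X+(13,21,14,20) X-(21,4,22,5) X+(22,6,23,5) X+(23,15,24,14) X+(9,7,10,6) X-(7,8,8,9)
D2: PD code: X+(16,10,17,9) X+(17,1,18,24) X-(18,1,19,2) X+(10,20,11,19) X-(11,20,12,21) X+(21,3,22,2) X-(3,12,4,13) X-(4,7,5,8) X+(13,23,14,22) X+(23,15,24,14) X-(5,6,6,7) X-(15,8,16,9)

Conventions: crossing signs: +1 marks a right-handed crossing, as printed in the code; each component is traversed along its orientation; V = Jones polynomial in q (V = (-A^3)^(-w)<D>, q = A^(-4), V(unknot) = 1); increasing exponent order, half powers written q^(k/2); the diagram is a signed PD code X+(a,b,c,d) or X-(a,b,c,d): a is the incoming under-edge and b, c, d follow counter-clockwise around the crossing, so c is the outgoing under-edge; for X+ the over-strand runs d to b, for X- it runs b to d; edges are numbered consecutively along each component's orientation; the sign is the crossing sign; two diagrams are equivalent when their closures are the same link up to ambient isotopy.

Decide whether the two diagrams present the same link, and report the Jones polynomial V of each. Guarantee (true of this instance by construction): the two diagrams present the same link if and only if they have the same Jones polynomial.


equivalent: yes
D1 (bracket -A^-10 + A^-6 + A^2; 12 crossings at w = +2): V = q + q^3 - q^4
D2 (bracket -A^-16 + A^-12 + A^-4; 12 crossings at w = 0): V = q + q^3 - q^4
key observation: from 12 to 12 crossings by R-moves: one link, two diagrams


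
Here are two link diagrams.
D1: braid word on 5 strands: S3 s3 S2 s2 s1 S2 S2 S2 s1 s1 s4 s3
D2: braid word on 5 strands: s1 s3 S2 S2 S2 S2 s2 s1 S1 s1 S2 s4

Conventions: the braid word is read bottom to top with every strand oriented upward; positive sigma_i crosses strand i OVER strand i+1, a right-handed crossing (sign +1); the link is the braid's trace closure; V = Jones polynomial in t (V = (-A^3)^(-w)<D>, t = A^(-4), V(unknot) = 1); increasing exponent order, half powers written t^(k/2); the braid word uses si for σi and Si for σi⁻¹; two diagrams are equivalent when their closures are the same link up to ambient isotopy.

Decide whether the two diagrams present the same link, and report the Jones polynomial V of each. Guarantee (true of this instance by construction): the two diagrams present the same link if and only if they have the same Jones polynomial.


equivalent: no
V(D1) = -t^-3 + t^-2 - t^-1 + 3 - t + t^2 - t^3  (w +2, c 12, <D> = -A^-6 + A^-2 - A^2 + 3A^6 - A^10 + A^14 - A^18)
D2 (bracket A^-4 - 1 + 2A^4 - 2A^8 + 2A^12 - 2A^16 + A^20; 12 crossings at w = 0): V = t^-5 - 2t^-4 + 2t^-3 - 2t^-2 + 2t^-1 - 1 + t
why: comparing 2 Jones polynomials yields 2 groups


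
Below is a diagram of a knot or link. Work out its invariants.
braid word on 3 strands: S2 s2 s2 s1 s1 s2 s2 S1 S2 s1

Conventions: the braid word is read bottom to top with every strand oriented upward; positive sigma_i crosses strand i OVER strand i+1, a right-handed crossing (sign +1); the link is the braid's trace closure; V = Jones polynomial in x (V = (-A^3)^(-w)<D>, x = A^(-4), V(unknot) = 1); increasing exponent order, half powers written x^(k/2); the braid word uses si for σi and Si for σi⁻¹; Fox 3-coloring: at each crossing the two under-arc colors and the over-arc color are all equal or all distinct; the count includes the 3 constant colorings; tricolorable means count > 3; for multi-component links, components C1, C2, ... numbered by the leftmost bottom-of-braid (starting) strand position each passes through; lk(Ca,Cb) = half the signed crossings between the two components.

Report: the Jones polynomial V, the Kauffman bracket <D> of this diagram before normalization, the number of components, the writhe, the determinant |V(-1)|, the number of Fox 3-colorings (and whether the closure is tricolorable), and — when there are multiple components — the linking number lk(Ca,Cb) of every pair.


V = x + x^3 - x^4
<D> = -A^-4 + 1 + A^8 (w = +4)
1 component over 10 crossings, w = +4
9 Fox colorings among 3^10, |V(-1)| = 3: tricolorable
why: V spans 3 powers of x: at least 3 crossings in any diagram


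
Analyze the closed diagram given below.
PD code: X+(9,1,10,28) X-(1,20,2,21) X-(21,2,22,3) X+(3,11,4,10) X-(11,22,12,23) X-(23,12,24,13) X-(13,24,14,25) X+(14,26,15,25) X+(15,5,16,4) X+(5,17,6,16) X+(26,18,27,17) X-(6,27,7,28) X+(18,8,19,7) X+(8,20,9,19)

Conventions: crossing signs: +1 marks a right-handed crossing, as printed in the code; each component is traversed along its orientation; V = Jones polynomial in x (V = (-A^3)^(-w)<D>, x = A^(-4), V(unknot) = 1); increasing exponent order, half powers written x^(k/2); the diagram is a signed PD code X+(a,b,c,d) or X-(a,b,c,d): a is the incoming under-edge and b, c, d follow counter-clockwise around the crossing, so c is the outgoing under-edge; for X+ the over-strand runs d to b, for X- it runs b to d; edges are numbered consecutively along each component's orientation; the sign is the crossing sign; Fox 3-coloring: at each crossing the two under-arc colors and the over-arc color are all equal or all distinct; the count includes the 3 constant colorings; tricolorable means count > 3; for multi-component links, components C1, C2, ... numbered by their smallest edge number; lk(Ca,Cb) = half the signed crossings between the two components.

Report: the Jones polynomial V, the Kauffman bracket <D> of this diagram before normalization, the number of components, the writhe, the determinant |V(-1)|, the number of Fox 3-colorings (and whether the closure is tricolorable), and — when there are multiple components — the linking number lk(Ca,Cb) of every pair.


V = -x^-3 + 3x^-2 - 6x^-1 + 9 - 10x + 12x^2 - 10x^3 + 8x^4 - 6x^5 + 3x^6 - x^7
<D> = -A^-22 + 3A^-18 - 6A^-14 + 8A^-10 - 10A^-6 + 12A^-2 - 10A^2 + 9A^6 - 6A^10 + 3A^14 - A^18 (w = +2)
1 component over 14 crossings, w = +2
9 Fox colorings among 3^14, |V(-1)| = 69: tricolorable
why: |V(-1)| = 69: so tricolorable, since 3 divides 69


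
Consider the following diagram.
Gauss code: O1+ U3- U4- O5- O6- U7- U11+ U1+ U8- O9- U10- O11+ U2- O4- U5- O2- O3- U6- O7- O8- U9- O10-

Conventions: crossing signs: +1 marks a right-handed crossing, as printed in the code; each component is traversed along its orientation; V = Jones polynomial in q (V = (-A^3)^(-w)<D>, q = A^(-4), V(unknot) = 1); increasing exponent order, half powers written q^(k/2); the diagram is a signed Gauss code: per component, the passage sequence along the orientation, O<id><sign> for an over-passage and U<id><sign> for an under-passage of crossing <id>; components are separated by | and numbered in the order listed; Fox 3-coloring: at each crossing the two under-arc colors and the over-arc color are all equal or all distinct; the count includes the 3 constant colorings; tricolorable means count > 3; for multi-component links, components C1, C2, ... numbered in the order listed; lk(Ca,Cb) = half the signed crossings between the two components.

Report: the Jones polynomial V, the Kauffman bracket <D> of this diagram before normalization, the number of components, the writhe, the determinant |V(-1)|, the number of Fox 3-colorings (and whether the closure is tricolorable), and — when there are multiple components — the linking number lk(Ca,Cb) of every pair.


V(q) = -q^-10 + q^-9 - q^-8 + q^-7 - q^-6 + q^-5 + q^-3
bracket: -A^-9 - A^-1 + A^3 - A^7 + A^11 - A^15 + A^19, w = -7
1 component, writhe -7, over 11 crossings
det 7, colorings 3 of 3^11 — not tricolorable
observation: V spans 7 powers of q: at least 7 crossings in any diagram


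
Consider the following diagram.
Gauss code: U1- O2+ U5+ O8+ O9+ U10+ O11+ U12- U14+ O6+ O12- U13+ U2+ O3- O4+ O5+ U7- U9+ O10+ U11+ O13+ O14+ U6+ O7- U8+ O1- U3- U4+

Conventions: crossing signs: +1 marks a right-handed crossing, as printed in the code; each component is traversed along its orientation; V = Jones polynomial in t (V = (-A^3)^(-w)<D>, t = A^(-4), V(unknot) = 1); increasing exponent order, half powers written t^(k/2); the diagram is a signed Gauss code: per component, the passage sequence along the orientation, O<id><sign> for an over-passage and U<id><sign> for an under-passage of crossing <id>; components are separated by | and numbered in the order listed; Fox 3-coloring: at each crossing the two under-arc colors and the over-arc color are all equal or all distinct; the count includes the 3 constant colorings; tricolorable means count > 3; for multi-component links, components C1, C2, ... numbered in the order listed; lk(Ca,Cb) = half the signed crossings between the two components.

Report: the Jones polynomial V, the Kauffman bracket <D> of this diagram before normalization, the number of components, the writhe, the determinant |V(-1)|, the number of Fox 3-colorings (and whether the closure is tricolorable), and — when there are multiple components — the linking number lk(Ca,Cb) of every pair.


V(t) = t^2 - 2t^3 + 5t^4 - 6t^5 + 7t^6 - 7t^7 + 6t^8 - 4t^9 + 2t^10 - t^11
bracket: -A^-26 + 2A^-22 - 4A^-18 + 6A^-14 - 7A^-10 + 7A^-6 - 6A^-2 + 5A^2 - 2A^6 + A^10, w = +6
1 component, writhe +6, over 14 crossings
det 41, colorings 3 of 3^14 — not tricolorable
observation: the span of V is 9, forcing >= 9 crossings in any diagram


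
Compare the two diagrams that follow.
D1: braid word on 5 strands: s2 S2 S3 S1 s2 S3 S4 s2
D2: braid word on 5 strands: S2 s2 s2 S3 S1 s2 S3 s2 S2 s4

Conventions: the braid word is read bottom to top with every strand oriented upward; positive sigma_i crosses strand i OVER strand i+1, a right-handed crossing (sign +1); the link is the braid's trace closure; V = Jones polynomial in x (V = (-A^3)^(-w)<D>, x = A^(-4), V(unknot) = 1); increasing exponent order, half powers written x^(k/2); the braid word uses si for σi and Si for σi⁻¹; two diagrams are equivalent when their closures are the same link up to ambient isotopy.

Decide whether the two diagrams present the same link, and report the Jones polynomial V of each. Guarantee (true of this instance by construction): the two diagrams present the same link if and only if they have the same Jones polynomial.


equivalent: yes
D1 (bracket A^-14 - A^-10 + A^-6 - A^-2 + A^2; 8 crossings at w = -2): V = x^-2 - x^-1 + 1 - x + x^2
V(D2) = x^-2 - x^-1 + 1 - x + x^2  (w 0, c 10, <D> = A^-8 - A^-4 + 1 - A^4 + A^8)
key observation: from 8 to 10 crossings by R-moves: one link, two diagrams


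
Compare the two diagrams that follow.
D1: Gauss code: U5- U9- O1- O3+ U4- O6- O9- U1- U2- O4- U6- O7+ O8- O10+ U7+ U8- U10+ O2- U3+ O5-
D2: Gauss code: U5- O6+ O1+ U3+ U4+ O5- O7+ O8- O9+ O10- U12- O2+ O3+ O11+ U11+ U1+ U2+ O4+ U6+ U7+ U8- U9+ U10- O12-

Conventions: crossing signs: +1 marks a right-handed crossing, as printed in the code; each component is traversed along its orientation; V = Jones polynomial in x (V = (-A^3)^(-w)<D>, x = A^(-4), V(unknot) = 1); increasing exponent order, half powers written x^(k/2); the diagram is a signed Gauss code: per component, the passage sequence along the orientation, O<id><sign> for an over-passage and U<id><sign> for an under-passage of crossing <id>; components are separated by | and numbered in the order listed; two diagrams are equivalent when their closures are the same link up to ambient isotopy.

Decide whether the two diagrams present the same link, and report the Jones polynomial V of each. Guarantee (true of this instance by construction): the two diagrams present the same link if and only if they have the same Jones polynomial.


equivalent: no
D1 (bracket A^-8 - A^-4 + 2 - A^4 + A^8 - A^12; 10 crossings at w = -4): V = -x^-6 + x^-5 - x^-4 + 2x^-3 - x^-2 + x^-1
V(D2) = x^-1 - 1 + 2x - 2x^2 + 2x^3 - 2x^4 + x^5  [12 crossings, <D> = A^-8 - 2A^-4 + 2 - 2A^4 + 2A^8 - A^12 + A^16, w = +4]
observation: comparing 2 Jones polynomials yields 2 groups


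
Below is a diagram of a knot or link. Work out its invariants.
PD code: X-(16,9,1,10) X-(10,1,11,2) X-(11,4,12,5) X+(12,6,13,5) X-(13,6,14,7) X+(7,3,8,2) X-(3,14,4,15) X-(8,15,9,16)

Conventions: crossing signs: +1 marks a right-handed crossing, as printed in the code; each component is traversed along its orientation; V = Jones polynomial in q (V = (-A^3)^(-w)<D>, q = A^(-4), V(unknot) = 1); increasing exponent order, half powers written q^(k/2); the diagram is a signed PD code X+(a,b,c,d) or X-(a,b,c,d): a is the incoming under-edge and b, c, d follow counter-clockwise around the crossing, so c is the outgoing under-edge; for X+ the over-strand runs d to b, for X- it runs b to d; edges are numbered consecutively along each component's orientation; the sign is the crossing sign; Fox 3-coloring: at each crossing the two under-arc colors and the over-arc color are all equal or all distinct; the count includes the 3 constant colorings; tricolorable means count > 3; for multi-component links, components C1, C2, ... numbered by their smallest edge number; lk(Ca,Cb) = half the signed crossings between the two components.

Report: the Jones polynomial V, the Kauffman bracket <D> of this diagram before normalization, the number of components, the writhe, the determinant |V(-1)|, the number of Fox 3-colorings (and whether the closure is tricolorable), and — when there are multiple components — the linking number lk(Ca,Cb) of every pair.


V(q) = -q^-6 + q^-5 - q^-4 + 2q^-3 - q^-2 + q^-1
bracket: A^-8 - A^-4 + 2 - A^4 + A^8 - A^12, w = -4
1 component, writhe -4, over 8 crossings
det 7, colorings 3 of 3^8 — not tricolorable
observation: the span of V is 5, forcing >= 5 crossings in any diagram


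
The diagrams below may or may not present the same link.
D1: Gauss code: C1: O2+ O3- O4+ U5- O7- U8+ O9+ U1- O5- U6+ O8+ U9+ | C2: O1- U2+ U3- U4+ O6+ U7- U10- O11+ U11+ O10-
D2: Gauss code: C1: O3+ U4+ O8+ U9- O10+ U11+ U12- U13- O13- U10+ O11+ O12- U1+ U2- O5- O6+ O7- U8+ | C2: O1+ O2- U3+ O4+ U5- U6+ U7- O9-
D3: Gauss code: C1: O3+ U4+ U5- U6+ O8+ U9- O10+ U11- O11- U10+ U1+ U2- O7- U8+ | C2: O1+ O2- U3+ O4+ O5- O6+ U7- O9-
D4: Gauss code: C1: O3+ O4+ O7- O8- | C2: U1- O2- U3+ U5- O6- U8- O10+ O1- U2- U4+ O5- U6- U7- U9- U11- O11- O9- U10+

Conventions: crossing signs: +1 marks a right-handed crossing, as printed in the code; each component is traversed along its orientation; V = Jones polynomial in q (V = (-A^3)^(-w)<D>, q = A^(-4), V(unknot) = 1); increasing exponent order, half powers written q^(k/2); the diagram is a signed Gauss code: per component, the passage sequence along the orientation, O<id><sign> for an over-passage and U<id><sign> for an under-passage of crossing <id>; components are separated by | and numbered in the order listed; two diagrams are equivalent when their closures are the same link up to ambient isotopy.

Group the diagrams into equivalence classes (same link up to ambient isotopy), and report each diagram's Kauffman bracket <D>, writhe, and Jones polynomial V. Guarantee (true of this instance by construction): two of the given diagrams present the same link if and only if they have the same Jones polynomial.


equivalence classes: {D1} | {D2, D3} | {D4}
D1 (bracket A^-15 - 3A^-11 + 4A^-7 - 4A^-3 + 5A - 3A^5 + 3A^9 - A^13; 11 crossings at w = +1): V = q^(-5/2) - 3q^(-3/2) + 3q^(-1/2) - 5q^(1/2) + 4q^(3/2) - 4q^(5/2) + 3q^(7/2) - q^(9/2)
V(D2) = -q^(-3/2) + q^(-1/2) - 2q^(1/2) + q^(3/2) - 2q^(5/2) + q^(7/2)  [13 crossings, <D> = -A^-11 + 2A^-7 - A^-3 + 2A - A^5 + A^9, w = +1]
V(D3) = -q^(-3/2) + q^(-1/2) - 2q^(1/2) + q^(3/2) - 2q^(5/2) + q^(7/2)  [11 crossings, <D> = -A^-11 + 2A^-7 - A^-3 + 2A - A^5 + A^9, w = +1]
D4 (bracket A^-13 + A^-9 + A^-5 - A^3; 11 crossings at w = -5): V = q^(-9/2) - q^(-5/2) - q^(-3/2) - q^(-1/2)
observation: 3 classes among 4 diagrams; unequal V(q) rules out equality


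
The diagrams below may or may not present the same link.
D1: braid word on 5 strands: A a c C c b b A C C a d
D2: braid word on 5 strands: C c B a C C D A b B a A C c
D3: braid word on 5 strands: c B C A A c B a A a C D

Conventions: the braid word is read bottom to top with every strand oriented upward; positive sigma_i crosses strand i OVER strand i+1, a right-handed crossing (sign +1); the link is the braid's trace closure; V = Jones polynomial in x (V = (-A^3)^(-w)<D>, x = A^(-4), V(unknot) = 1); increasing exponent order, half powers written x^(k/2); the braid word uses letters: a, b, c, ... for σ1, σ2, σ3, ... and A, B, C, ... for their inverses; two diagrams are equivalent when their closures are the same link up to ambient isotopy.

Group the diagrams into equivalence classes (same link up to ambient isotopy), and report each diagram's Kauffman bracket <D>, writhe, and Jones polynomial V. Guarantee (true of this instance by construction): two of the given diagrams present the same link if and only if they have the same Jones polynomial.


equivalence classes: {D1} | {D2} | {D3}
D1 (bracket A^-6 + A^-2 + A^2 + A^6; 12 crossings at w = +2): V = 1 + x + x^2 + x^3
V(D2) = x^-3 + x^-2 + x^-1 + 1  (w -4, c 14, <D> = A^-12 + A^-8 + A^-4 + 1)
V(D3) = x^-5 + x^-4 + x^-3 + 1  (w -4, c 12, <D> = A^-12 + 1 + A^4 + A^8)
observation: V(x) takes 3 values over 3 diagrams, fixing the grouping


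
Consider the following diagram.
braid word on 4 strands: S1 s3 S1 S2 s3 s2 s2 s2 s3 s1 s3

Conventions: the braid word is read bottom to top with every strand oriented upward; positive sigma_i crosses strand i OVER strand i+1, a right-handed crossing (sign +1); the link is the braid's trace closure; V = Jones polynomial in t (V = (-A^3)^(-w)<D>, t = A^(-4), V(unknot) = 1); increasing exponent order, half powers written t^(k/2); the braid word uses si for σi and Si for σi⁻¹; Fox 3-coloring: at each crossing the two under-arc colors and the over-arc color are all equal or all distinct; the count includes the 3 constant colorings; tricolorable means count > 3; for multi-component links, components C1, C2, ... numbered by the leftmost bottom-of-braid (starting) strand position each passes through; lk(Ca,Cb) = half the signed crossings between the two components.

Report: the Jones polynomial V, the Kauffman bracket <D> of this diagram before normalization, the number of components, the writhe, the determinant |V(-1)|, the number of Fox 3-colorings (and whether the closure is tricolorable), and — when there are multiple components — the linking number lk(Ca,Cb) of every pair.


Jones polynomial: V(t) = t^2 - t^3 + 3t^4 - 3t^5 + 3t^6 - 3t^7 + 2t^8 - t^9
<D> = A^-21 - 2A^-17 + 3A^-13 - 3A^-9 + 3A^-5 - 3A^-1 + A^3 - A^7; writhe +5
components 1, writhe +5 (11 crossings)
3-colorings: 3 of 3^11, det 17 — not tricolorable
note: w = +5 shifts under R1 moves; the (-A^3)^(-5) factor cancels that in V
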